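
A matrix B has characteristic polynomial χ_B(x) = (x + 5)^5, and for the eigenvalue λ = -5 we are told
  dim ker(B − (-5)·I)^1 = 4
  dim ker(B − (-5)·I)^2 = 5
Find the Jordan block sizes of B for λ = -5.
Block sizes for λ = -5: [2, 1, 1, 1]

From the dimensions of kernels of powers, the number of Jordan blocks of size at least j is d_j − d_{j−1} where d_j = dim ker(N^j) (with d_0 = 0). Computing the differences gives [4, 1].
The number of blocks of size exactly k is (#blocks of size ≥ k) − (#blocks of size ≥ k + 1), so the partition is: 3 block(s) of size 1, 1 block(s) of size 2.
In nonincreasing order the block sizes are [2, 1, 1, 1].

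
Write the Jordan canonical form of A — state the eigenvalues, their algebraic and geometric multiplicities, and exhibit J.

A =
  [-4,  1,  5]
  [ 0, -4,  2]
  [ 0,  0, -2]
J_2(-4) ⊕ J_1(-2)

The characteristic polynomial is
  det(x·I − A) = x^3 + 10*x^2 + 32*x + 32 = (x + 2)*(x + 4)^2

Eigenvalues and multiplicities (the geometric multiplicity of λ is n − rank(A − λI), which equals the number of Jordan blocks for λ):
  λ = -4: algebraic multiplicity = 2, geometric multiplicity = 1
  λ = -2: algebraic multiplicity = 1, geometric multiplicity = 1

Determining the block sizes for each eigenvalue:
  λ = -4: one block (gm = 1), so the single block has size am = 2 → block sizes [2]
  λ = -2: one block (gm = 1), so the single block has size am = 1 → block sizes [1]

Assembling the blocks gives a Jordan form
J =
  [-4,  1,  0]
  [ 0, -4,  0]
  [ 0,  0, -2]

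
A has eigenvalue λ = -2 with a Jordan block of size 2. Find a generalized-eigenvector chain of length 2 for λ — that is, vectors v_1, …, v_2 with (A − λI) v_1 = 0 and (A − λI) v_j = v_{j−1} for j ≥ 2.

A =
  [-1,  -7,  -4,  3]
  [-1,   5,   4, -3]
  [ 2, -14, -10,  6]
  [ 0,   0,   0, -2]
A Jordan chain for λ = -2 of length 2:
v_1 = (1, -1, 2, 0)ᵀ
v_2 = (1, 0, 0, 0)ᵀ

Let N = A − (-2)·I. We want v_2 with N^2 v_2 = 0 but N^1 v_2 ≠ 0; then v_{j-1} := N · v_j for j = 2, …, 2.

Pick v_2 = (1, 0, 0, 0)ᵀ.
Then v_1 = N · v_2 = (1, -1, 2, 0)ᵀ.

Sanity check: (A − (-2)·I) v_1 = (0, 0, 0, 0)ᵀ = 0. ✓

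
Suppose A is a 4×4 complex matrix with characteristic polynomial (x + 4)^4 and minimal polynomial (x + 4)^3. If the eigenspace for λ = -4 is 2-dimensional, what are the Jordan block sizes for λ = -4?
Block sizes for λ = -4: [3, 1]

Step 1 — from the characteristic polynomial, algebraic multiplicity of λ = -4 is 4. From dim ker(A − (-4)·I) = 2, there are exactly 2 Jordan blocks for λ = -4.
Step 2 — from the minimal polynomial, the factor (x + 4)^3 tells us the largest block for λ = -4 has size 3.
Step 3 — with total size 4, 2 blocks, and largest block 3, the block sizes (in nonincreasing order) are [3, 1].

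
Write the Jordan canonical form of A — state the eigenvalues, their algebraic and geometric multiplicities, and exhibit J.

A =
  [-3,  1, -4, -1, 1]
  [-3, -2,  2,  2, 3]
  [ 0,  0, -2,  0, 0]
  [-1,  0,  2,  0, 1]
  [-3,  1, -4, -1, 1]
J_2(-2) ⊕ J_1(-2) ⊕ J_2(0)

The characteristic polynomial is
  det(x·I − A) = x^5 + 6*x^4 + 12*x^3 + 8*x^2 = x^2*(x + 2)^3

Eigenvalues and multiplicities (the geometric multiplicity of λ is n − rank(A − λI), which equals the number of Jordan blocks for λ):
  λ = -2: algebraic multiplicity = 3, geometric multiplicity = 2
  λ = 0: algebraic multiplicity = 2, geometric multiplicity = 1

Determining the block sizes for each eigenvalue:
  λ = -2: 2 blocks summing to 3 forces exactly one block of size 2 and the rest size 1 → block sizes [2, 1]
  λ = 0: one block (gm = 1), so the single block has size am = 2 → block sizes [2]

Assembling the blocks gives a Jordan form
J =
  [-2,  1,  0, 0, 0]
  [ 0, -2,  0, 0, 0]
  [ 0,  0, -2, 0, 0]
  [ 0,  0,  0, 0, 1]
  [ 0,  0,  0, 0, 0]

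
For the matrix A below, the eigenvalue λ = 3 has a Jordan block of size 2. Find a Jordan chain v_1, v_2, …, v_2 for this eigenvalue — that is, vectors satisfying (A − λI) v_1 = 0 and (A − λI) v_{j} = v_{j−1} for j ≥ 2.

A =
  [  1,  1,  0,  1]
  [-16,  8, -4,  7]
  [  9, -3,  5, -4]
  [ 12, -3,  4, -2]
A Jordan chain for λ = 3 of length 2:
v_1 = (-2, -16, 9, 12)ᵀ
v_2 = (1, 0, 0, 0)ᵀ

Let N = A − (3)·I. We want v_2 with N^2 v_2 = 0 but N^1 v_2 ≠ 0; then v_{j-1} := N · v_j for j = 2, …, 2.

Pick v_2 = (1, 0, 0, 0)ᵀ.
Then v_1 = N · v_2 = (-2, -16, 9, 12)ᵀ.

Sanity check: (A − (3)·I) v_1 = (0, 0, 0, 0)ᵀ = 0. ✓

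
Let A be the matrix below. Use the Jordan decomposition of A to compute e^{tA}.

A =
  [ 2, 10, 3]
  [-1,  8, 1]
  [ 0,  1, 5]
e^{tA} =
  [-t^2*exp(5*t)/2 - 3*t*exp(5*t) + exp(5*t), 3*t^2*exp(5*t)/2 + 10*t*exp(5*t), t^2*exp(5*t)/2 + 3*t*exp(5*t)]
  [-t*exp(5*t), 3*t*exp(5*t) + exp(5*t), t*exp(5*t)]
  [-t^2*exp(5*t)/2, 3*t^2*exp(5*t)/2 + t*exp(5*t), t^2*exp(5*t)/2 + exp(5*t)]

Strategy: write A = P · J · P⁻¹ where J is a Jordan canonical form, so e^{tA} = P · e^{tJ} · P⁻¹, and e^{tJ} can be computed block-by-block.

A has Jordan form
J =
  [5, 1, 0]
  [0, 5, 1]
  [0, 0, 5]
(up to reordering of blocks).

Per-block formulas:
  For a 3×3 Jordan block J_3(5): exp(t · J_3(5)) = e^(5t)·(I + t·N + (t^2/2)·N^2), where N is the 3×3 nilpotent shift.

After assembling e^{tJ} and conjugating by P, we get:

e^{tA} =
  [-t^2*exp(5*t)/2 - 3*t*exp(5*t) + exp(5*t), 3*t^2*exp(5*t)/2 + 10*t*exp(5*t), t^2*exp(5*t)/2 + 3*t*exp(5*t)]
  [-t*exp(5*t), 3*t*exp(5*t) + exp(5*t), t*exp(5*t)]
  [-t^2*exp(5*t)/2, 3*t^2*exp(5*t)/2 + t*exp(5*t), t^2*exp(5*t)/2 + exp(5*t)]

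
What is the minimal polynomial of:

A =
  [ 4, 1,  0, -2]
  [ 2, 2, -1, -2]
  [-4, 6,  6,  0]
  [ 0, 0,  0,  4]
x^3 - 12*x^2 + 48*x - 64

The characteristic polynomial is χ_A(x) = (x - 4)^4, so the eigenvalues are known. The minimal polynomial is
  m_A(x) = Π_λ (x − λ)^{k_λ}
where k_λ is the size of the *largest* Jordan block for λ (equivalently, the smallest k with (A − λI)^k v = 0 for every generalised eigenvector v of λ).

  λ = 4: largest Jordan block has size 3, contributing (x − 4)^3

So m_A(x) = (x - 4)^3 = x^3 - 12*x^2 + 48*x - 64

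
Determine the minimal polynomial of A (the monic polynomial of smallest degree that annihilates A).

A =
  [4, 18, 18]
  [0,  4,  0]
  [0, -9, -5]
x^2 + x - 20

The characteristic polynomial is χ_A(x) = (x - 4)^2*(x + 5), so the eigenvalues are known. The minimal polynomial is
  m_A(x) = Π_λ (x − λ)^{k_λ}
where k_λ is the size of the *largest* Jordan block for λ (equivalently, the smallest k with (A − λI)^k v = 0 for every generalised eigenvector v of λ).

  λ = -5: largest Jordan block has size 1, contributing (x + 5)
  λ = 4: largest Jordan block has size 1, contributing (x − 4)

So m_A(x) = (x - 4)*(x + 5) = x^2 + x - 20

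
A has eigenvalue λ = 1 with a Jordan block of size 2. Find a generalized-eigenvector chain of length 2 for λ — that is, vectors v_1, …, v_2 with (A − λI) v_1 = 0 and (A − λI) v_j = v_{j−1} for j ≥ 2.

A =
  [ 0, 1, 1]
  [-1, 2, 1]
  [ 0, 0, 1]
A Jordan chain for λ = 1 of length 2:
v_1 = (-1, -1, 0)ᵀ
v_2 = (1, 0, 0)ᵀ

Let N = A − (1)·I. We want v_2 with N^2 v_2 = 0 but N^1 v_2 ≠ 0; then v_{j-1} := N · v_j for j = 2, …, 2.

Pick v_2 = (1, 0, 0)ᵀ.
Then v_1 = N · v_2 = (-1, -1, 0)ᵀ.

Sanity check: (A − (1)·I) v_1 = (0, 0, 0)ᵀ = 0. ✓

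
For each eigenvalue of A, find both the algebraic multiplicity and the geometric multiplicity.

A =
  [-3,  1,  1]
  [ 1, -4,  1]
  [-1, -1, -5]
λ = -4: alg = 3, geom = 1

Step 1 — factor the characteristic polynomial to read off the algebraic multiplicities:
  χ_A(x) = (x + 4)^3

Step 2 — compute geometric multiplicities via the rank-nullity identity g(λ) = n − rank(A − λI):
  rank(A − (-4)·I) = 2, so dim ker(A − (-4)·I) = n − 2 = 1

Summary:
  λ = -4: algebraic multiplicity = 3, geometric multiplicity = 1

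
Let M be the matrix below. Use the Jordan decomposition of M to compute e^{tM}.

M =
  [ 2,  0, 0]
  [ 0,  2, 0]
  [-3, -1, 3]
e^{tM} =
  [exp(2*t), 0, 0]
  [0, exp(2*t), 0]
  [-3*exp(3*t) + 3*exp(2*t), -exp(3*t) + exp(2*t), exp(3*t)]

Strategy: write M = P · J · P⁻¹ where J is a Jordan canonical form, so e^{tM} = P · e^{tJ} · P⁻¹, and e^{tJ} can be computed block-by-block.

M has Jordan form
J =
  [2, 0, 0]
  [0, 2, 0]
  [0, 0, 3]
(up to reordering of blocks).

Per-block formulas:
  For a 1×1 block at λ = 2: exp(t · [2]) = [e^(2t)].
  For a 1×1 block at λ = 3: exp(t · [3]) = [e^(3t)].

After assembling e^{tJ} and conjugating by P, we get:

e^{tM} =
  [exp(2*t), 0, 0]
  [0, exp(2*t), 0]
  [-3*exp(3*t) + 3*exp(2*t), -exp(3*t) + exp(2*t), exp(3*t)]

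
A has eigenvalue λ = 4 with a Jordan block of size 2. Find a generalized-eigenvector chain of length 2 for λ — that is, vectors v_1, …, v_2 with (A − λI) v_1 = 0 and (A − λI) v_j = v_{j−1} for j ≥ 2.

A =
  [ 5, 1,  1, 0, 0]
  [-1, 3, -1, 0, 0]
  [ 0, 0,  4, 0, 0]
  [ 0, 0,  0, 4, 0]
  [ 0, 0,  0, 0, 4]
A Jordan chain for λ = 4 of length 2:
v_1 = (1, -1, 0, 0, 0)ᵀ
v_2 = (1, 0, 0, 0, 0)ᵀ

Let N = A − (4)·I. We want v_2 with N^2 v_2 = 0 but N^1 v_2 ≠ 0; then v_{j-1} := N · v_j for j = 2, …, 2.

Pick v_2 = (1, 0, 0, 0, 0)ᵀ.
Then v_1 = N · v_2 = (1, -1, 0, 0, 0)ᵀ.

Sanity check: (A − (4)·I) v_1 = (0, 0, 0, 0, 0)ᵀ = 0. ✓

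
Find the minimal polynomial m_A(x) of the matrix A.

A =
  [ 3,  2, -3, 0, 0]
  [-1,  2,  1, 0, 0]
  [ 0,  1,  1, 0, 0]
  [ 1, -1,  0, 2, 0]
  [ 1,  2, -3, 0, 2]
x^3 - 6*x^2 + 12*x - 8

The characteristic polynomial is χ_A(x) = (x - 2)^5, so the eigenvalues are known. The minimal polynomial is
  m_A(x) = Π_λ (x − λ)^{k_λ}
where k_λ is the size of the *largest* Jordan block for λ (equivalently, the smallest k with (A − λI)^k v = 0 for every generalised eigenvector v of λ).

  λ = 2: largest Jordan block has size 3, contributing (x − 2)^3

So m_A(x) = (x - 2)^3 = x^3 - 6*x^2 + 12*x - 8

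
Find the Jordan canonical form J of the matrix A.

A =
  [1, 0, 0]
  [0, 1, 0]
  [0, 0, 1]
J_1(1) ⊕ J_1(1) ⊕ J_1(1)

The characteristic polynomial is
  det(x·I − A) = x^3 - 3*x^2 + 3*x - 1 = (x - 1)^3

Eigenvalues and multiplicities (the geometric multiplicity of λ is n − rank(A − λI), which equals the number of Jordan blocks for λ):
  λ = 1: algebraic multiplicity = 3, geometric multiplicity = 3

Determining the block sizes for each eigenvalue:
  λ = 1: gm = am = 3, so every block has size 1 → block sizes [1, 1, 1]

Assembling the blocks gives a Jordan form
J =
  [1, 0, 0]
  [0, 1, 0]
  [0, 0, 1]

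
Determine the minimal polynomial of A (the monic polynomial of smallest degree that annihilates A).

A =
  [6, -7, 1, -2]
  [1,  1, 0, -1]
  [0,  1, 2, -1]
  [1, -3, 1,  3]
x^2 - 6*x + 9

The characteristic polynomial is χ_A(x) = (x - 3)^4, so the eigenvalues are known. The minimal polynomial is
  m_A(x) = Π_λ (x − λ)^{k_λ}
where k_λ is the size of the *largest* Jordan block for λ (equivalently, the smallest k with (A − λI)^k v = 0 for every generalised eigenvector v of λ).

  λ = 3: largest Jordan block has size 2, contributing (x − 3)^2

So m_A(x) = (x - 3)^2 = x^2 - 6*x + 9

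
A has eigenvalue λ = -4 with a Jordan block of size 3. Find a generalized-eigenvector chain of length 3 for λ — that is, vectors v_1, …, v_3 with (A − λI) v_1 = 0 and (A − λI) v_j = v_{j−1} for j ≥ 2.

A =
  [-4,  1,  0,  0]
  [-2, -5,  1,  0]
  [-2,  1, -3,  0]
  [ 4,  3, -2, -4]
A Jordan chain for λ = -4 of length 3:
v_1 = (-2, 0, -4, -2)ᵀ
v_2 = (0, -2, -2, 4)ᵀ
v_3 = (1, 0, 0, 0)ᵀ

Let N = A − (-4)·I. We want v_3 with N^3 v_3 = 0 but N^2 v_3 ≠ 0; then v_{j-1} := N · v_j for j = 3, …, 2.

Pick v_3 = (1, 0, 0, 0)ᵀ.
Then v_2 = N · v_3 = (0, -2, -2, 4)ᵀ.
Then v_1 = N · v_2 = (-2, 0, -4, -2)ᵀ.

Sanity check: (A − (-4)·I) v_1 = (0, 0, 0, 0)ᵀ = 0. ✓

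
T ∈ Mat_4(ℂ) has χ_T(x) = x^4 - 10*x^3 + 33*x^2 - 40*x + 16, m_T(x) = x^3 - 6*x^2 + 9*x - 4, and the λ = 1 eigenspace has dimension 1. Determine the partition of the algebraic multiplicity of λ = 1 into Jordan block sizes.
Block sizes for λ = 1: [2]

Step 1 — from the characteristic polynomial, algebraic multiplicity of λ = 1 is 2. From dim ker(T − (1)·I) = 1, there are exactly 1 Jordan blocks for λ = 1.
Step 2 — from the minimal polynomial, the factor (x − 1)^2 tells us the largest block for λ = 1 has size 2.
Step 3 — with total size 2, 1 blocks, and largest block 2, the block sizes (in nonincreasing order) are [2].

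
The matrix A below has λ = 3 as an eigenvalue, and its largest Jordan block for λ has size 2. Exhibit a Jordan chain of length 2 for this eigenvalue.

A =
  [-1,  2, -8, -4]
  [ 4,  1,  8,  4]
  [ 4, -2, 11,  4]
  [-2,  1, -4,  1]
A Jordan chain for λ = 3 of length 2:
v_1 = (-4, 4, 4, -2)ᵀ
v_2 = (1, 0, 0, 0)ᵀ

Let N = A − (3)·I. We want v_2 with N^2 v_2 = 0 but N^1 v_2 ≠ 0; then v_{j-1} := N · v_j for j = 2, …, 2.

Pick v_2 = (1, 0, 0, 0)ᵀ.
Then v_1 = N · v_2 = (-4, 4, 4, -2)ᵀ.

Sanity check: (A − (3)·I) v_1 = (0, 0, 0, 0)ᵀ = 0. ✓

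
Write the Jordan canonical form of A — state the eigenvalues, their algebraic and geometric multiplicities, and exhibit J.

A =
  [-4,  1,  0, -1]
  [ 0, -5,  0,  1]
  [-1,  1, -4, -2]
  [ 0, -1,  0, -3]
J_2(-4) ⊕ J_2(-4)

The characteristic polynomial is
  det(x·I − A) = x^4 + 16*x^3 + 96*x^2 + 256*x + 256 = (x + 4)^4

Eigenvalues and multiplicities (the geometric multiplicity of λ is n − rank(A − λI), which equals the number of Jordan blocks for λ):
  λ = -4: algebraic multiplicity = 4, geometric multiplicity = 2

Determining the block sizes for each eigenvalue:
  λ = -4: with am = 4 and gm = 2, the partition is not yet determined (e.g. several partitions of 4 into 2 parts exist). Let N = A − (-4)·I. Computing rank(N^1) = 2, rank(N^2) = 0; the number of blocks of size ≥ j is rank(N^{j−1}) − rank(N^j), giving [2, 2]. So we have 2 block(s) of size 2 → block sizes [2, 2]

Assembling the blocks gives a Jordan form
J =
  [-4,  1,  0,  0]
  [ 0, -4,  0,  0]
  [ 0,  0, -4,  1]
  [ 0,  0,  0, -4]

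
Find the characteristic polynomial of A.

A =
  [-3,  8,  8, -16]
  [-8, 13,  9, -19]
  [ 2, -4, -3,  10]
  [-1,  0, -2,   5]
x^4 - 12*x^3 + 54*x^2 - 108*x + 81

Expanding det(x·I − A) (e.g. by cofactor expansion or by noting that A is similar to its Jordan form J, which has the same characteristic polynomial as A) gives
  χ_A(x) = x^4 - 12*x^3 + 54*x^2 - 108*x + 81
which factors as (x - 3)^4. The eigenvalues (with algebraic multiplicities) are λ = 3 with multiplicity 4.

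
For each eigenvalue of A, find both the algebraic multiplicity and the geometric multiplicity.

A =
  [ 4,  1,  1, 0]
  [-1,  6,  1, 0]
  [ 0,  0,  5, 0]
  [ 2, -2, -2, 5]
λ = 5: alg = 4, geom = 3

Step 1 — factor the characteristic polynomial to read off the algebraic multiplicities:
  χ_A(x) = (x - 5)^4

Step 2 — compute geometric multiplicities via the rank-nullity identity g(λ) = n − rank(A − λI):
  rank(A − (5)·I) = 1, so dim ker(A − (5)·I) = n − 1 = 3

Summary:
  λ = 5: algebraic multiplicity = 4, geometric multiplicity = 3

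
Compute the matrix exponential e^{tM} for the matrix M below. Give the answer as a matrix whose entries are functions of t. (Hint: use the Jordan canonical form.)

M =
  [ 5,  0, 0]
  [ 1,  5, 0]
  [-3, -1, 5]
e^{tM} =
  [exp(5*t), 0, 0]
  [t*exp(5*t), exp(5*t), 0]
  [-t^2*exp(5*t)/2 - 3*t*exp(5*t), -t*exp(5*t), exp(5*t)]

Strategy: write M = P · J · P⁻¹ where J is a Jordan canonical form, so e^{tM} = P · e^{tJ} · P⁻¹, and e^{tJ} can be computed block-by-block.

M has Jordan form
J =
  [5, 1, 0]
  [0, 5, 1]
  [0, 0, 5]
(up to reordering of blocks).

Per-block formulas:
  For a 3×3 Jordan block J_3(5): exp(t · J_3(5)) = e^(5t)·(I + t·N + (t^2/2)·N^2), where N is the 3×3 nilpotent shift.

After assembling e^{tJ} and conjugating by P, we get:

e^{tM} =
  [exp(5*t), 0, 0]
  [t*exp(5*t), exp(5*t), 0]
  [-t^2*exp(5*t)/2 - 3*t*exp(5*t), -t*exp(5*t), exp(5*t)]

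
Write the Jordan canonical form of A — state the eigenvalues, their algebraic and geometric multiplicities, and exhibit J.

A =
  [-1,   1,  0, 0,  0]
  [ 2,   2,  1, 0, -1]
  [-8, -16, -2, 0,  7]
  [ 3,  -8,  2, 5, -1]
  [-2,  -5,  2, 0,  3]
J_3(-1) ⊕ J_2(5)

The characteristic polynomial is
  det(x·I − A) = x^5 - 7*x^4 - 2*x^3 + 46*x^2 + 65*x + 25 = (x - 5)^2*(x + 1)^3

Eigenvalues and multiplicities (the geometric multiplicity of λ is n − rank(A − λI), which equals the number of Jordan blocks for λ):
  λ = -1: algebraic multiplicity = 3, geometric multiplicity = 1
  λ = 5: algebraic multiplicity = 2, geometric multiplicity = 1

Determining the block sizes for each eigenvalue:
  λ = -1: one block (gm = 1), so the single block has size am = 3 → block sizes [3]
  λ = 5: one block (gm = 1), so the single block has size am = 2 → block sizes [2]

Assembling the blocks gives a Jordan form
J =
  [-1,  1,  0, 0, 0]
  [ 0, -1,  1, 0, 0]
  [ 0,  0, -1, 0, 0]
  [ 0,  0,  0, 5, 1]
  [ 0,  0,  0, 0, 5]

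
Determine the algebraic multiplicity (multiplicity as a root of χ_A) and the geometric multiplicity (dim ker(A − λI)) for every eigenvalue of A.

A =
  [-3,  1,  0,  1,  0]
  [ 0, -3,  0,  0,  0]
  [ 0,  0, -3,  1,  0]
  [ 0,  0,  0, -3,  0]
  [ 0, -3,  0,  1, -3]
λ = -3: alg = 5, geom = 3

Step 1 — factor the characteristic polynomial to read off the algebraic multiplicities:
  χ_A(x) = (x + 3)^5

Step 2 — compute geometric multiplicities via the rank-nullity identity g(λ) = n − rank(A − λI):
  rank(A − (-3)·I) = 2, so dim ker(A − (-3)·I) = n − 2 = 3

Summary:
  λ = -3: algebraic multiplicity = 5, geometric multiplicity = 3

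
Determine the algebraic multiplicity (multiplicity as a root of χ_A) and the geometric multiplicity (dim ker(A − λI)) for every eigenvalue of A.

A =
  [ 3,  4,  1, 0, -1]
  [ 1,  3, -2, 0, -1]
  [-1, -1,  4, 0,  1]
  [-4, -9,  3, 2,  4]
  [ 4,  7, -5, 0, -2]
λ = 2: alg = 5, geom = 3

Step 1 — factor the characteristic polynomial to read off the algebraic multiplicities:
  χ_A(x) = (x - 2)^5

Step 2 — compute geometric multiplicities via the rank-nullity identity g(λ) = n − rank(A − λI):
  rank(A − (2)·I) = 2, so dim ker(A − (2)·I) = n − 2 = 3

Summary:
  λ = 2: algebraic multiplicity = 5, geometric multiplicity = 3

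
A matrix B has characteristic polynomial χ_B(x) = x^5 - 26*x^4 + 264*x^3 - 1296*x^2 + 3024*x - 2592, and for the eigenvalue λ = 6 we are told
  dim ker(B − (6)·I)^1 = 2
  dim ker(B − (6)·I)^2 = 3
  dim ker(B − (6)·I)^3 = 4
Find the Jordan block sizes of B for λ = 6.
Block sizes for λ = 6: [3, 1]

From the dimensions of kernels of powers, the number of Jordan blocks of size at least j is d_j − d_{j−1} where d_j = dim ker(N^j) (with d_0 = 0). Computing the differences gives [2, 1, 1].
The number of blocks of size exactly k is (#blocks of size ≥ k) − (#blocks of size ≥ k + 1), so the partition is: 1 block(s) of size 1, 1 block(s) of size 3.
In nonincreasing order the block sizes are [3, 1].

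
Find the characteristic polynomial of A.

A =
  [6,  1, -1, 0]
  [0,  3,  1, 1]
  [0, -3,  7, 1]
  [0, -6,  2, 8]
x^4 - 24*x^3 + 216*x^2 - 864*x + 1296

Expanding det(x·I − A) (e.g. by cofactor expansion or by noting that A is similar to its Jordan form J, which has the same characteristic polynomial as A) gives
  χ_A(x) = x^4 - 24*x^3 + 216*x^2 - 864*x + 1296
which factors as (x - 6)^4. The eigenvalues (with algebraic multiplicities) are λ = 6 with multiplicity 4.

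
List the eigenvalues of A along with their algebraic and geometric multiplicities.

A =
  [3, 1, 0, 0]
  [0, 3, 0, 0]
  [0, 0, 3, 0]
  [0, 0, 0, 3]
λ = 3: alg = 4, geom = 3

Step 1 — factor the characteristic polynomial to read off the algebraic multiplicities:
  χ_A(x) = (x - 3)^4

Step 2 — compute geometric multiplicities via the rank-nullity identity g(λ) = n − rank(A − λI):
  rank(A − (3)·I) = 1, so dim ker(A − (3)·I) = n − 1 = 3

Summary:
  λ = 3: algebraic multiplicity = 4, geometric multiplicity = 3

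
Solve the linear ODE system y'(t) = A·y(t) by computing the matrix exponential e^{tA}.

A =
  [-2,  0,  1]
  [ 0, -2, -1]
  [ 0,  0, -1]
e^{tA} =
  [exp(-2*t), 0, exp(-t) - exp(-2*t)]
  [0, exp(-2*t), -exp(-t) + exp(-2*t)]
  [0, 0, exp(-t)]

Strategy: write A = P · J · P⁻¹ where J is a Jordan canonical form, so e^{tA} = P · e^{tJ} · P⁻¹, and e^{tJ} can be computed block-by-block.

A has Jordan form
J =
  [-2,  0,  0]
  [ 0, -2,  0]
  [ 0,  0, -1]
(up to reordering of blocks).

Per-block formulas:
  For a 1×1 block at λ = -2: exp(t · [-2]) = [e^(-2t)].
  For a 1×1 block at λ = -1: exp(t · [-1]) = [e^(-1t)].

After assembling e^{tJ} and conjugating by P, we get:

e^{tA} =
  [exp(-2*t), 0, exp(-t) - exp(-2*t)]
  [0, exp(-2*t), -exp(-t) + exp(-2*t)]
  [0, 0, exp(-t)]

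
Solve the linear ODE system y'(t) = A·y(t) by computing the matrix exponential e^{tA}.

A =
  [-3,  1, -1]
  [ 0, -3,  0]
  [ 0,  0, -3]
e^{tA} =
  [exp(-3*t), t*exp(-3*t), -t*exp(-3*t)]
  [0, exp(-3*t), 0]
  [0, 0, exp(-3*t)]

Strategy: write A = P · J · P⁻¹ where J is a Jordan canonical form, so e^{tA} = P · e^{tJ} · P⁻¹, and e^{tJ} can be computed block-by-block.

A has Jordan form
J =
  [-3,  1,  0]
  [ 0, -3,  0]
  [ 0,  0, -3]
(up to reordering of blocks).

Per-block formulas:
  For a 2×2 Jordan block J_2(-3): exp(t · J_2(-3)) = e^(-3t)·(I + t·N), where N is the 2×2 nilpotent shift.
  For a 1×1 block at λ = -3: exp(t · [-3]) = [e^(-3t)].

After assembling e^{tJ} and conjugating by P, we get:

e^{tA} =
  [exp(-3*t), t*exp(-3*t), -t*exp(-3*t)]
  [0, exp(-3*t), 0]
  [0, 0, exp(-3*t)]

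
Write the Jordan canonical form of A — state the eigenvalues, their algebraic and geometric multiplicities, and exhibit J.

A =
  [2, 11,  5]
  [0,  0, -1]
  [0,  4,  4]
J_3(2)

The characteristic polynomial is
  det(x·I − A) = x^3 - 6*x^2 + 12*x - 8 = (x - 2)^3

Eigenvalues and multiplicities (the geometric multiplicity of λ is n − rank(A − λI), which equals the number of Jordan blocks for λ):
  λ = 2: algebraic multiplicity = 3, geometric multiplicity = 1

Determining the block sizes for each eigenvalue:
  λ = 2: one block (gm = 1), so the single block has size am = 3 → block sizes [3]

Assembling the blocks gives a Jordan form
J =
  [2, 1, 0]
  [0, 2, 1]
  [0, 0, 2]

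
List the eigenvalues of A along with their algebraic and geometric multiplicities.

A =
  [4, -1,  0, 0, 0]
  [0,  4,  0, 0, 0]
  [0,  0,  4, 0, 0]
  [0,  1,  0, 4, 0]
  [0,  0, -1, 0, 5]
λ = 4: alg = 4, geom = 3; λ = 5: alg = 1, geom = 1

Step 1 — factor the characteristic polynomial to read off the algebraic multiplicities:
  χ_A(x) = (x - 5)*(x - 4)^4

Step 2 — compute geometric multiplicities via the rank-nullity identity g(λ) = n − rank(A − λI):
  rank(A − (4)·I) = 2, so dim ker(A − (4)·I) = n − 2 = 3
  rank(A − (5)·I) = 4, so dim ker(A − (5)·I) = n − 4 = 1

Summary:
  λ = 4: algebraic multiplicity = 4, geometric multiplicity = 3
  λ = 5: algebraic multiplicity = 1, geometric multiplicity = 1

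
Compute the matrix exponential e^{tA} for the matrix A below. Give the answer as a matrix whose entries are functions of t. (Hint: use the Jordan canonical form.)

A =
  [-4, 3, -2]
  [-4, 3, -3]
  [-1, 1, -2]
e^{tA} =
  [-t^2*exp(-t)/2 - 3*t*exp(-t) + exp(-t), t^2*exp(-t)/2 + 3*t*exp(-t), -t^2*exp(-t)/2 - 2*t*exp(-t)]
  [-t^2*exp(-t)/2 - 4*t*exp(-t), t^2*exp(-t)/2 + 4*t*exp(-t) + exp(-t), -t^2*exp(-t)/2 - 3*t*exp(-t)]
  [-t*exp(-t), t*exp(-t), -t*exp(-t) + exp(-t)]

Strategy: write A = P · J · P⁻¹ where J is a Jordan canonical form, so e^{tA} = P · e^{tJ} · P⁻¹, and e^{tJ} can be computed block-by-block.

A has Jordan form
J =
  [-1,  1,  0]
  [ 0, -1,  1]
  [ 0,  0, -1]
(up to reordering of blocks).

Per-block formulas:
  For a 3×3 Jordan block J_3(-1): exp(t · J_3(-1)) = e^(-1t)·(I + t·N + (t^2/2)·N^2), where N is the 3×3 nilpotent shift.

After assembling e^{tJ} and conjugating by P, we get:

e^{tA} =
  [-t^2*exp(-t)/2 - 3*t*exp(-t) + exp(-t), t^2*exp(-t)/2 + 3*t*exp(-t), -t^2*exp(-t)/2 - 2*t*exp(-t)]
  [-t^2*exp(-t)/2 - 4*t*exp(-t), t^2*exp(-t)/2 + 4*t*exp(-t) + exp(-t), -t^2*exp(-t)/2 - 3*t*exp(-t)]
  [-t*exp(-t), t*exp(-t), -t*exp(-t) + exp(-t)]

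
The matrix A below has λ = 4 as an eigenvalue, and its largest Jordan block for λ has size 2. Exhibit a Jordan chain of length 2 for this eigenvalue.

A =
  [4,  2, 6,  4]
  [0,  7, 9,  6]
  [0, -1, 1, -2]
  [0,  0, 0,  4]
A Jordan chain for λ = 4 of length 2:
v_1 = (2, 3, -1, 0)ᵀ
v_2 = (0, 1, 0, 0)ᵀ

Let N = A − (4)·I. We want v_2 with N^2 v_2 = 0 but N^1 v_2 ≠ 0; then v_{j-1} := N · v_j for j = 2, …, 2.

Pick v_2 = (0, 1, 0, 0)ᵀ.
Then v_1 = N · v_2 = (2, 3, -1, 0)ᵀ.

Sanity check: (A − (4)·I) v_1 = (0, 0, 0, 0)ᵀ = 0. ✓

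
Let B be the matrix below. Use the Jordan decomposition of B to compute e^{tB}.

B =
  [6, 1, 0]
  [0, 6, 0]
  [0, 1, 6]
e^{tB} =
  [exp(6*t), t*exp(6*t), 0]
  [0, exp(6*t), 0]
  [0, t*exp(6*t), exp(6*t)]

Strategy: write B = P · J · P⁻¹ where J is a Jordan canonical form, so e^{tB} = P · e^{tJ} · P⁻¹, and e^{tJ} can be computed block-by-block.

B has Jordan form
J =
  [6, 1, 0]
  [0, 6, 0]
  [0, 0, 6]
(up to reordering of blocks).

Per-block formulas:
  For a 2×2 Jordan block J_2(6): exp(t · J_2(6)) = e^(6t)·(I + t·N), where N is the 2×2 nilpotent shift.
  For a 1×1 block at λ = 6: exp(t · [6]) = [e^(6t)].

After assembling e^{tJ} and conjugating by P, we get:

e^{tB} =
  [exp(6*t), t*exp(6*t), 0]
  [0, exp(6*t), 0]
  [0, t*exp(6*t), exp(6*t)]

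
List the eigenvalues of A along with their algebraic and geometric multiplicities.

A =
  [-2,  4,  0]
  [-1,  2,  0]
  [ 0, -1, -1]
λ = -1: alg = 1, geom = 1; λ = 0: alg = 2, geom = 1

Step 1 — factor the characteristic polynomial to read off the algebraic multiplicities:
  χ_A(x) = x^2*(x + 1)

Step 2 — compute geometric multiplicities via the rank-nullity identity g(λ) = n − rank(A − λI):
  rank(A − (-1)·I) = 2, so dim ker(A − (-1)·I) = n − 2 = 1
  rank(A − (0)·I) = 2, so dim ker(A − (0)·I) = n − 2 = 1

Summary:
  λ = -1: algebraic multiplicity = 1, geometric multiplicity = 1
  λ = 0: algebraic multiplicity = 2, geometric multiplicity = 1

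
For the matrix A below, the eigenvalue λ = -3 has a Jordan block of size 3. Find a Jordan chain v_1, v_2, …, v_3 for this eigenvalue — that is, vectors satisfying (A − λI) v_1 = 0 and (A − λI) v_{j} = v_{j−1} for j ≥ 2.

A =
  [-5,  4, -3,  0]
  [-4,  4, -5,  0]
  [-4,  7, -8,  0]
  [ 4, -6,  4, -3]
A Jordan chain for λ = -3 of length 3:
v_1 = (-1, -2, -2, 2)ᵀ
v_2 = (4, 7, 7, -6)ᵀ
v_3 = (0, 1, 0, 0)ᵀ

Let N = A − (-3)·I. We want v_3 with N^3 v_3 = 0 but N^2 v_3 ≠ 0; then v_{j-1} := N · v_j for j = 3, …, 2.

Pick v_3 = (0, 1, 0, 0)ᵀ.
Then v_2 = N · v_3 = (4, 7, 7, -6)ᵀ.
Then v_1 = N · v_2 = (-1, -2, -2, 2)ᵀ.

Sanity check: (A − (-3)·I) v_1 = (0, 0, 0, 0)ᵀ = 0. ✓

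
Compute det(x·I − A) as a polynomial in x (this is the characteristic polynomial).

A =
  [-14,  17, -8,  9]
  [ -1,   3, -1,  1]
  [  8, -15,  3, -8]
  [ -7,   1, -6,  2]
x^4 + 6*x^3 - 11*x^2 - 60*x + 100

Expanding det(x·I − A) (e.g. by cofactor expansion or by noting that A is similar to its Jordan form J, which has the same characteristic polynomial as A) gives
  χ_A(x) = x^4 + 6*x^3 - 11*x^2 - 60*x + 100
which factors as (x - 2)^2*(x + 5)^2. The eigenvalues (with algebraic multiplicities) are λ = -5 with multiplicity 2, λ = 2 with multiplicity 2.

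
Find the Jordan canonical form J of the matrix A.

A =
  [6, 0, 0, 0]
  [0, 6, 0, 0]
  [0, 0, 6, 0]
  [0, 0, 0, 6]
J_1(6) ⊕ J_1(6) ⊕ J_1(6) ⊕ J_1(6)

The characteristic polynomial is
  det(x·I − A) = x^4 - 24*x^3 + 216*x^2 - 864*x + 1296 = (x - 6)^4

Eigenvalues and multiplicities (the geometric multiplicity of λ is n − rank(A − λI), which equals the number of Jordan blocks for λ):
  λ = 6: algebraic multiplicity = 4, geometric multiplicity = 4

Determining the block sizes for each eigenvalue:
  λ = 6: gm = am = 4, so every block has size 1 → block sizes [1, 1, 1, 1]

Assembling the blocks gives a Jordan form
J =
  [6, 0, 0, 0]
  [0, 6, 0, 0]
  [0, 0, 6, 0]
  [0, 0, 0, 6]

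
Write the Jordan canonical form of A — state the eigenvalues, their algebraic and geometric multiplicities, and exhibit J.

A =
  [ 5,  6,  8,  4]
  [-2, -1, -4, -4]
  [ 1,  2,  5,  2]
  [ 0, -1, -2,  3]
J_2(3) ⊕ J_2(3)

The characteristic polynomial is
  det(x·I − A) = x^4 - 12*x^3 + 54*x^2 - 108*x + 81 = (x - 3)^4

Eigenvalues and multiplicities (the geometric multiplicity of λ is n − rank(A − λI), which equals the number of Jordan blocks for λ):
  λ = 3: algebraic multiplicity = 4, geometric multiplicity = 2

Determining the block sizes for each eigenvalue:
  λ = 3: with am = 4 and gm = 2, the partition is not yet determined (e.g. several partitions of 4 into 2 parts exist). Let N = A − (3)·I. Computing rank(N^1) = 2, rank(N^2) = 0; the number of blocks of size ≥ j is rank(N^{j−1}) − rank(N^j), giving [2, 2]. So we have 2 block(s) of size 2 → block sizes [2, 2]

Assembling the blocks gives a Jordan form
J =
  [3, 1, 0, 0]
  [0, 3, 0, 0]
  [0, 0, 3, 1]
  [0, 0, 0, 3]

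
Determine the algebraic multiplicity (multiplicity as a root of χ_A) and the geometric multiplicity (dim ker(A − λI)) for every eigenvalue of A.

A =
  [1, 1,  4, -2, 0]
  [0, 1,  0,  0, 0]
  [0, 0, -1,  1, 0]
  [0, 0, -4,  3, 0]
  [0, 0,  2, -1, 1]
λ = 1: alg = 5, geom = 3

Step 1 — factor the characteristic polynomial to read off the algebraic multiplicities:
  χ_A(x) = (x - 1)^5

Step 2 — compute geometric multiplicities via the rank-nullity identity g(λ) = n − rank(A − λI):
  rank(A − (1)·I) = 2, so dim ker(A − (1)·I) = n − 2 = 3

Summary:
  λ = 1: algebraic multiplicity = 5, geometric multiplicity = 3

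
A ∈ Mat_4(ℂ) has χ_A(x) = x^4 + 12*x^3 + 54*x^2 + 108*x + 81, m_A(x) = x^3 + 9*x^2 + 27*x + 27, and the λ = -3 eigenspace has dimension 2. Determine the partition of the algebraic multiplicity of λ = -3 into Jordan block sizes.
Block sizes for λ = -3: [3, 1]

Step 1 — from the characteristic polynomial, algebraic multiplicity of λ = -3 is 4. From dim ker(A − (-3)·I) = 2, there are exactly 2 Jordan blocks for λ = -3.
Step 2 — from the minimal polynomial, the factor (x + 3)^3 tells us the largest block for λ = -3 has size 3.
Step 3 — with total size 4, 2 blocks, and largest block 3, the block sizes (in nonincreasing order) are [3, 1].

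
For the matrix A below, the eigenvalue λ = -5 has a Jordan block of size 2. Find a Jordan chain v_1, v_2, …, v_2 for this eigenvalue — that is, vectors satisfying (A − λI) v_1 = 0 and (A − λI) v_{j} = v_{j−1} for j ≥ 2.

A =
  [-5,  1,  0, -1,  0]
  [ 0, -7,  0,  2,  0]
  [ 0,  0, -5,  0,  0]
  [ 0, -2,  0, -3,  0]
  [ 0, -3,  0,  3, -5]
A Jordan chain for λ = -5 of length 2:
v_1 = (1, -2, 0, -2, -3)ᵀ
v_2 = (0, 1, 0, 0, 0)ᵀ

Let N = A − (-5)·I. We want v_2 with N^2 v_2 = 0 but N^1 v_2 ≠ 0; then v_{j-1} := N · v_j for j = 2, …, 2.

Pick v_2 = (0, 1, 0, 0, 0)ᵀ.
Then v_1 = N · v_2 = (1, -2, 0, -2, -3)ᵀ.

Sanity check: (A − (-5)·I) v_1 = (0, 0, 0, 0, 0)ᵀ = 0. ✓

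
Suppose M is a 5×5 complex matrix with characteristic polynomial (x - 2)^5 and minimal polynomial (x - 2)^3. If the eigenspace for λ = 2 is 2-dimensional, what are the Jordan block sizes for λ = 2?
Block sizes for λ = 2: [3, 2]

Step 1 — from the characteristic polynomial, algebraic multiplicity of λ = 2 is 5. From dim ker(M − (2)·I) = 2, there are exactly 2 Jordan blocks for λ = 2.
Step 2 — from the minimal polynomial, the factor (x − 2)^3 tells us the largest block for λ = 2 has size 3.
Step 3 — with total size 5, 2 blocks, and largest block 3, the block sizes (in nonincreasing order) are [3, 2].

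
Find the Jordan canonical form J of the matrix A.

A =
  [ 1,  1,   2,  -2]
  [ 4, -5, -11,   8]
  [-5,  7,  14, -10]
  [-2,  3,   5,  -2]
J_3(2) ⊕ J_1(2)

The characteristic polynomial is
  det(x·I − A) = x^4 - 8*x^3 + 24*x^2 - 32*x + 16 = (x - 2)^4

Eigenvalues and multiplicities (the geometric multiplicity of λ is n − rank(A − λI), which equals the number of Jordan blocks for λ):
  λ = 2: algebraic multiplicity = 4, geometric multiplicity = 2

Determining the block sizes for each eigenvalue:
  λ = 2: with am = 4 and gm = 2, the partition is not yet determined (e.g. several partitions of 4 into 2 parts exist). Let N = A − (2)·I. Computing rank(N^1) = 2, rank(N^2) = 1, rank(N^3) = 0; the number of blocks of size ≥ j is rank(N^{j−1}) − rank(N^j), giving [2, 1, 1]. So we have 1 block(s) of size 3, 1 block(s) of size 1 → block sizes [3, 1]

Assembling the blocks gives a Jordan form
J =
  [2, 1, 0, 0]
  [0, 2, 1, 0]
  [0, 0, 2, 0]
  [0, 0, 0, 2]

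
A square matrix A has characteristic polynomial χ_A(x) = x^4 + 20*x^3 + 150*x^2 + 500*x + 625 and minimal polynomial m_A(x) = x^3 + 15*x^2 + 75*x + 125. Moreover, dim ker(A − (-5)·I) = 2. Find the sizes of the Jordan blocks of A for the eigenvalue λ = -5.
Block sizes for λ = -5: [3, 1]

Step 1 — from the characteristic polynomial, algebraic multiplicity of λ = -5 is 4. From dim ker(A − (-5)·I) = 2, there are exactly 2 Jordan blocks for λ = -5.
Step 2 — from the minimal polynomial, the factor (x + 5)^3 tells us the largest block for λ = -5 has size 3.
Step 3 — with total size 4, 2 blocks, and largest block 3, the block sizes (in nonincreasing order) are [3, 1].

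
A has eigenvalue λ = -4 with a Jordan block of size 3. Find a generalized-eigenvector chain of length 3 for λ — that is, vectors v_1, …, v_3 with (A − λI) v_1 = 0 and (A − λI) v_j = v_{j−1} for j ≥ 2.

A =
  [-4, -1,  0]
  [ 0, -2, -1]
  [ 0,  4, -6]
A Jordan chain for λ = -4 of length 3:
v_1 = (-2, 0, 0)ᵀ
v_2 = (-1, 2, 4)ᵀ
v_3 = (0, 1, 0)ᵀ

Let N = A − (-4)·I. We want v_3 with N^3 v_3 = 0 but N^2 v_3 ≠ 0; then v_{j-1} := N · v_j for j = 3, …, 2.

Pick v_3 = (0, 1, 0)ᵀ.
Then v_2 = N · v_3 = (-1, 2, 4)ᵀ.
Then v_1 = N · v_2 = (-2, 0, 0)ᵀ.

Sanity check: (A − (-4)·I) v_1 = (0, 0, 0)ᵀ = 0. ✓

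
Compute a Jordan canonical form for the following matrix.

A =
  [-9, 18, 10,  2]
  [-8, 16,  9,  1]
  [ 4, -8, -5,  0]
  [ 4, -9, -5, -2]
J_2(-1) ⊕ J_1(-1) ⊕ J_1(3)

The characteristic polynomial is
  det(x·I − A) = x^4 - 6*x^2 - 8*x - 3 = (x - 3)*(x + 1)^3

Eigenvalues and multiplicities (the geometric multiplicity of λ is n − rank(A − λI), which equals the number of Jordan blocks for λ):
  λ = -1: algebraic multiplicity = 3, geometric multiplicity = 2
  λ = 3: algebraic multiplicity = 1, geometric multiplicity = 1

Determining the block sizes for each eigenvalue:
  λ = -1: 2 blocks summing to 3 forces exactly one block of size 2 and the rest size 1 → block sizes [2, 1]
  λ = 3: one block (gm = 1), so the single block has size am = 1 → block sizes [1]

Assembling the blocks gives a Jordan form
J =
  [-1,  1,  0, 0]
  [ 0, -1,  0, 0]
  [ 0,  0, -1, 0]
  [ 0,  0,  0, 3]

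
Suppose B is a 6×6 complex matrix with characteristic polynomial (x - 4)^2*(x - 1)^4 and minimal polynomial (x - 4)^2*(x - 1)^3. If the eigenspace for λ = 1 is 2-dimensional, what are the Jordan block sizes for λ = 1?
Block sizes for λ = 1: [3, 1]

Step 1 — from the characteristic polynomial, algebraic multiplicity of λ = 1 is 4. From dim ker(B − (1)·I) = 2, there are exactly 2 Jordan blocks for λ = 1.
Step 2 — from the minimal polynomial, the factor (x − 1)^3 tells us the largest block for λ = 1 has size 3.
Step 3 — with total size 4, 2 blocks, and largest block 3, the block sizes (in nonincreasing order) are [3, 1].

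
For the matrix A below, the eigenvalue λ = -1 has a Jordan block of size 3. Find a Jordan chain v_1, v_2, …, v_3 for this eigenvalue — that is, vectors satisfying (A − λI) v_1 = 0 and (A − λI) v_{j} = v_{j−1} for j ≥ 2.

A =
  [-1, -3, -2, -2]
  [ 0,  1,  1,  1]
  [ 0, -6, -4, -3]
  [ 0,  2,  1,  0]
A Jordan chain for λ = -1 of length 3:
v_1 = (2, 0, 0, 0)ᵀ
v_2 = (-3, 2, -6, 2)ᵀ
v_3 = (0, 1, 0, 0)ᵀ

Let N = A − (-1)·I. We want v_3 with N^3 v_3 = 0 but N^2 v_3 ≠ 0; then v_{j-1} := N · v_j for j = 3, …, 2.

Pick v_3 = (0, 1, 0, 0)ᵀ.
Then v_2 = N · v_3 = (-3, 2, -6, 2)ᵀ.
Then v_1 = N · v_2 = (2, 0, 0, 0)ᵀ.

Sanity check: (A − (-1)·I) v_1 = (0, 0, 0, 0)ᵀ = 0. ✓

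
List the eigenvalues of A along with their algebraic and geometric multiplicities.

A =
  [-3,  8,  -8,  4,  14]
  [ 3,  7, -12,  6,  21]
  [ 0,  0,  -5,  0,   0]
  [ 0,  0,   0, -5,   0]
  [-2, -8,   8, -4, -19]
λ = -5: alg = 5, geom = 4

Step 1 — factor the characteristic polynomial to read off the algebraic multiplicities:
  χ_A(x) = (x + 5)^5

Step 2 — compute geometric multiplicities via the rank-nullity identity g(λ) = n − rank(A − λI):
  rank(A − (-5)·I) = 1, so dim ker(A − (-5)·I) = n − 1 = 4

Summary:
  λ = -5: algebraic multiplicity = 5, geometric multiplicity = 4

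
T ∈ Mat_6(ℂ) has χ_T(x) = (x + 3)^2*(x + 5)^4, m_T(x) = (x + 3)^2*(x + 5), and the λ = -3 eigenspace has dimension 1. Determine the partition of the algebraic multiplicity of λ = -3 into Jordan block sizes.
Block sizes for λ = -3: [2]

Step 1 — from the characteristic polynomial, algebraic multiplicity of λ = -3 is 2. From dim ker(T − (-3)·I) = 1, there are exactly 1 Jordan blocks for λ = -3.
Step 2 — from the minimal polynomial, the factor (x + 3)^2 tells us the largest block for λ = -3 has size 2.
Step 3 — with total size 2, 1 blocks, and largest block 2, the block sizes (in nonincreasing order) are [2].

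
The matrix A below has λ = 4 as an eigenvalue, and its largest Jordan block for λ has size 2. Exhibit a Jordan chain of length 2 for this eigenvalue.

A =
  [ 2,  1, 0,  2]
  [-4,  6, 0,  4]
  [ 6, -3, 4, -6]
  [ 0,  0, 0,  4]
A Jordan chain for λ = 4 of length 2:
v_1 = (-2, -4, 6, 0)ᵀ
v_2 = (1, 0, 0, 0)ᵀ

Let N = A − (4)·I. We want v_2 with N^2 v_2 = 0 but N^1 v_2 ≠ 0; then v_{j-1} := N · v_j for j = 2, …, 2.

Pick v_2 = (1, 0, 0, 0)ᵀ.
Then v_1 = N · v_2 = (-2, -4, 6, 0)ᵀ.

Sanity check: (A − (4)·I) v_1 = (0, 0, 0, 0)ᵀ = 0. ✓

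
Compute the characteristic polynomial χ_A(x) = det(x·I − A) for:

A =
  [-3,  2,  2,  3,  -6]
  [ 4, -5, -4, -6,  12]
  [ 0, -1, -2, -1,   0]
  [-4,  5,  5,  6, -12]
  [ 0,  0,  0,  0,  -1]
x^5 + 5*x^4 + 10*x^3 + 10*x^2 + 5*x + 1

Expanding det(x·I − A) (e.g. by cofactor expansion or by noting that A is similar to its Jordan form J, which has the same characteristic polynomial as A) gives
  χ_A(x) = x^5 + 5*x^4 + 10*x^3 + 10*x^2 + 5*x + 1
which factors as (x + 1)^5. The eigenvalues (with algebraic multiplicities) are λ = -1 with multiplicity 5.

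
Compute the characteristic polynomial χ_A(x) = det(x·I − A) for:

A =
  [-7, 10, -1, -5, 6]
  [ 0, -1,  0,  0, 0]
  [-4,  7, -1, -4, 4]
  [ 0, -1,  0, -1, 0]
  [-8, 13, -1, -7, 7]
x^5 + 3*x^4 + 2*x^3 - 2*x^2 - 3*x - 1

Expanding det(x·I − A) (e.g. by cofactor expansion or by noting that A is similar to its Jordan form J, which has the same characteristic polynomial as A) gives
  χ_A(x) = x^5 + 3*x^4 + 2*x^3 - 2*x^2 - 3*x - 1
which factors as (x - 1)*(x + 1)^4. The eigenvalues (with algebraic multiplicities) are λ = -1 with multiplicity 4, λ = 1 with multiplicity 1.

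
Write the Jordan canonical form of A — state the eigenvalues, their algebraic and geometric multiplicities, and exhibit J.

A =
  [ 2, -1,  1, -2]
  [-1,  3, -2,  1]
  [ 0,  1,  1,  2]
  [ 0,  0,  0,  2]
J_3(2) ⊕ J_1(2)

The characteristic polynomial is
  det(x·I − A) = x^4 - 8*x^3 + 24*x^2 - 32*x + 16 = (x - 2)^4

Eigenvalues and multiplicities (the geometric multiplicity of λ is n − rank(A − λI), which equals the number of Jordan blocks for λ):
  λ = 2: algebraic multiplicity = 4, geometric multiplicity = 2

Determining the block sizes for each eigenvalue:
  λ = 2: with am = 4 and gm = 2, the partition is not yet determined (e.g. several partitions of 4 into 2 parts exist). Let N = A − (2)·I. Computing rank(N^1) = 2, rank(N^2) = 1, rank(N^3) = 0; the number of blocks of size ≥ j is rank(N^{j−1}) − rank(N^j), giving [2, 1, 1]. So we have 1 block(s) of size 3, 1 block(s) of size 1 → block sizes [3, 1]

Assembling the blocks gives a Jordan form
J =
  [2, 1, 0, 0]
  [0, 2, 1, 0]
  [0, 0, 2, 0]
  [0, 0, 0, 2]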